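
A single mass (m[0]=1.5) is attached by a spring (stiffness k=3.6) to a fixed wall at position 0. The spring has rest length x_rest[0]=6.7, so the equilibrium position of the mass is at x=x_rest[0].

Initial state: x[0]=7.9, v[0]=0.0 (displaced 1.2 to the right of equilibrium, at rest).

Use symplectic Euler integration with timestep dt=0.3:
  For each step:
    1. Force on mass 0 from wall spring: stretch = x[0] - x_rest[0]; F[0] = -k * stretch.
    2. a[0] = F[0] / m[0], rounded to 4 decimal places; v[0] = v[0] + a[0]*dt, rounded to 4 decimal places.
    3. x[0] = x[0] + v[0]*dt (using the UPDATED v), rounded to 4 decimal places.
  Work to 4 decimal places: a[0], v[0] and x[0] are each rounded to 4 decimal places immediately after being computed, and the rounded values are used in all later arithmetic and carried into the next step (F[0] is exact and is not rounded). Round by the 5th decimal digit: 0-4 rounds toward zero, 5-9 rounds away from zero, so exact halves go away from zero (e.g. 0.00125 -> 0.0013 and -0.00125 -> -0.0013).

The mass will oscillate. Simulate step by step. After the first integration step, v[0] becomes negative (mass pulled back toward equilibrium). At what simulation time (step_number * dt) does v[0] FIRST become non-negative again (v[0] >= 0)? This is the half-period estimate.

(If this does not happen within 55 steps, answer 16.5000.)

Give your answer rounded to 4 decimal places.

Answer: 2.1000

Derivation:
Step 0: x=[7.9000] v=[0.0000]
Step 1: x=[7.6408] v=[-0.8640]
Step 2: x=[7.1784] v=[-1.5414]
Step 3: x=[6.6126] v=[-1.8859]
Step 4: x=[6.0657] v=[-1.8230]
Step 5: x=[5.6558] v=[-1.3663]
Step 6: x=[5.4715] v=[-0.6145]
Step 7: x=[5.5525] v=[0.2700]
First v>=0 after going negative at step 7, time=2.1000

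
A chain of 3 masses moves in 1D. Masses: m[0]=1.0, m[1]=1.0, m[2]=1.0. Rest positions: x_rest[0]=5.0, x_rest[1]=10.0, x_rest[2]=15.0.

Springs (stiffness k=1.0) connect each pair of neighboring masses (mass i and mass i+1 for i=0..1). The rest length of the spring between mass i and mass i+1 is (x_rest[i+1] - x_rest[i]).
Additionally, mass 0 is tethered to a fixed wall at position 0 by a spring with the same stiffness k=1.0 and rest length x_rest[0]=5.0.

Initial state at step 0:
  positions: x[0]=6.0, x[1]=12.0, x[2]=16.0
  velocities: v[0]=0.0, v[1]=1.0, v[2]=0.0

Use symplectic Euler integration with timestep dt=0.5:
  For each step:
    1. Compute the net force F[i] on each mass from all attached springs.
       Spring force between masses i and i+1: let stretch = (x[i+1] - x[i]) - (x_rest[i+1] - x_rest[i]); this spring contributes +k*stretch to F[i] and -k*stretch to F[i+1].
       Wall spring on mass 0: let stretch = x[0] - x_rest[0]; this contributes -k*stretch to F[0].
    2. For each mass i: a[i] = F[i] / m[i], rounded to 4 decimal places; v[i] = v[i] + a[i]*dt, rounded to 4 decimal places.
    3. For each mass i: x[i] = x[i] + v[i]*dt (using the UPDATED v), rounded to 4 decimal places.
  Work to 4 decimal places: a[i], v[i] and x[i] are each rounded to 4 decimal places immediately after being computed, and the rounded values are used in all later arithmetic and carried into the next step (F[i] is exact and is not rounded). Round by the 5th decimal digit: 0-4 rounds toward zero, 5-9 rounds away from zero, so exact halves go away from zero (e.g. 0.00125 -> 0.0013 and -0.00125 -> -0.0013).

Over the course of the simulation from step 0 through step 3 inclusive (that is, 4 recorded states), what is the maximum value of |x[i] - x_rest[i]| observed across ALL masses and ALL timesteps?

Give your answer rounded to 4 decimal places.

Answer: 2.0938

Derivation:
Step 0: x=[6.0000 12.0000 16.0000] v=[0.0000 1.0000 0.0000]
Step 1: x=[6.0000 12.0000 16.2500] v=[0.0000 0.0000 0.5000]
Step 2: x=[6.0000 11.5625 16.6875] v=[0.0000 -0.8750 0.8750]
Step 3: x=[5.8906 11.0156 17.0938] v=[-0.2188 -1.0938 0.8125]
Max displacement = 2.0938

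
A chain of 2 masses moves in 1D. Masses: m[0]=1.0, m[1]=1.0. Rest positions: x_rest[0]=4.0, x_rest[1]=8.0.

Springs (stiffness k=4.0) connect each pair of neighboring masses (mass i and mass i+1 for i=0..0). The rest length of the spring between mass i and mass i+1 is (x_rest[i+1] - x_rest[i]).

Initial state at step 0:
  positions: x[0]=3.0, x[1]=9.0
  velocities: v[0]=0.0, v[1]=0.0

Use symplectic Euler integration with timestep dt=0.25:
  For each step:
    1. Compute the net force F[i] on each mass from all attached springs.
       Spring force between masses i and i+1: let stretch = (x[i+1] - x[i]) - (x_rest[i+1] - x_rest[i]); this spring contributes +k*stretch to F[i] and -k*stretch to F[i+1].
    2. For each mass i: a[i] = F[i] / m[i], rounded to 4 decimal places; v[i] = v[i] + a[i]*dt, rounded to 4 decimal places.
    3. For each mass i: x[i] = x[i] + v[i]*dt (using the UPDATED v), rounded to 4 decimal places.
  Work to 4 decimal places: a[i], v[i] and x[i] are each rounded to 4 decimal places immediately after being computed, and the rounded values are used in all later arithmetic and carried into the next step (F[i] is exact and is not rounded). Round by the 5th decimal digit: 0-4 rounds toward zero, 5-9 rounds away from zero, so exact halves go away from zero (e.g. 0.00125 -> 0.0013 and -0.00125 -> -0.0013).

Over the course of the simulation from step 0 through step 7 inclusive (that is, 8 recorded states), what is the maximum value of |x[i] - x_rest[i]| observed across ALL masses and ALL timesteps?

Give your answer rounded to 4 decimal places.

Answer: 1.0625

Derivation:
Step 0: x=[3.0000 9.0000] v=[0.0000 0.0000]
Step 1: x=[3.5000 8.5000] v=[2.0000 -2.0000]
Step 2: x=[4.2500 7.7500] v=[3.0000 -3.0000]
Step 3: x=[4.8750 7.1250] v=[2.5000 -2.5000]
Step 4: x=[5.0625 6.9375] v=[0.7500 -0.7500]
Step 5: x=[4.7188 7.2813] v=[-1.3750 1.3750]
Step 6: x=[4.0157 7.9844] v=[-2.8125 2.8125]
Step 7: x=[3.3048 8.6954] v=[-2.8438 2.8438]
Max displacement = 1.0625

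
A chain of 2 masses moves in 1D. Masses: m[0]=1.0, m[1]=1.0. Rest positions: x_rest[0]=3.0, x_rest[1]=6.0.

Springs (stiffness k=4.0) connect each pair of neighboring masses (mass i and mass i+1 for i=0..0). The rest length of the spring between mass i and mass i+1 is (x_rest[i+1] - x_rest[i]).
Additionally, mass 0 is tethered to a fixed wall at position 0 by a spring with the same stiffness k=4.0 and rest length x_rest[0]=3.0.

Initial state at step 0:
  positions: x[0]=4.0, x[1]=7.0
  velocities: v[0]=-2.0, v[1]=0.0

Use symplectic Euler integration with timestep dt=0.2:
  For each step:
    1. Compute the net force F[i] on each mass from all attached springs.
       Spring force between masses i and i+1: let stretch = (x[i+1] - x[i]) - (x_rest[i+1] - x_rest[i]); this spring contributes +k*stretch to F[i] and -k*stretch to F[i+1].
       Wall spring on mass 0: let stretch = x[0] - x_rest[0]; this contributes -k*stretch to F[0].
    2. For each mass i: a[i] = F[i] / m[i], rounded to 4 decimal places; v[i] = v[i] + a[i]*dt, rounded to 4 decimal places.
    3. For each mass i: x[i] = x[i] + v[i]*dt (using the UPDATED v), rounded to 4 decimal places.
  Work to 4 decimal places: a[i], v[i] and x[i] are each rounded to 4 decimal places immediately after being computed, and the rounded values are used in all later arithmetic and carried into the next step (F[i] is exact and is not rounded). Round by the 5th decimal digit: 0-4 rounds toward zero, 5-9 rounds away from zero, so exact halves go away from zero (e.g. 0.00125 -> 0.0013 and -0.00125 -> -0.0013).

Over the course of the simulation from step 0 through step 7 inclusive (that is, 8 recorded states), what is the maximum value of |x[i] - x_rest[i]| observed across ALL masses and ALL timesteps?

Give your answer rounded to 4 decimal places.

Answer: 1.3866

Derivation:
Step 0: x=[4.0000 7.0000] v=[-2.0000 0.0000]
Step 1: x=[3.4400 7.0000] v=[-2.8000 0.0000]
Step 2: x=[2.8992 6.9104] v=[-2.7040 -0.4480]
Step 3: x=[2.5363 6.6590] v=[-1.8144 -1.2570]
Step 4: x=[2.4272 6.2280] v=[-0.5453 -2.1552]
Step 5: x=[2.5379 5.6688] v=[0.5536 -2.7958]
Step 6: x=[2.7435 5.0887] v=[1.0280 -2.9005]
Step 7: x=[2.8854 4.6134] v=[0.7094 -2.3767]
Max displacement = 1.3866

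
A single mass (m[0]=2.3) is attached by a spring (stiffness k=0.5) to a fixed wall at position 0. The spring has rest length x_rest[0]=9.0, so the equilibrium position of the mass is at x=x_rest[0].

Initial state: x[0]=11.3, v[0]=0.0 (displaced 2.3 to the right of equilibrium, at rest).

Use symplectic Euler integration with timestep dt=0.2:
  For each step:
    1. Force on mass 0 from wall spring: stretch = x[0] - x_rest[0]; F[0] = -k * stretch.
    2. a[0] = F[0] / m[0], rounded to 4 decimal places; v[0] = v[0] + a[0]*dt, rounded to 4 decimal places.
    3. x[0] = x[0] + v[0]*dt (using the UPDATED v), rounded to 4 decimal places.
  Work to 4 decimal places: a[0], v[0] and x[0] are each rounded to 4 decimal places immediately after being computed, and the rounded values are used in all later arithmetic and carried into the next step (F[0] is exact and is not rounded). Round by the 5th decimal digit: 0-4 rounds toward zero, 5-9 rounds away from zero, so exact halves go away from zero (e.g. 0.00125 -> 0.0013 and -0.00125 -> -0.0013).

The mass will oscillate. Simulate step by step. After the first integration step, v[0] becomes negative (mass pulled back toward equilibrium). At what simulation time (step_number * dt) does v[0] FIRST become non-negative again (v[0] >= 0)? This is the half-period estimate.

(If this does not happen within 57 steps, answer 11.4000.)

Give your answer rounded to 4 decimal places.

Step 0: x=[11.3000] v=[0.0000]
Step 1: x=[11.2800] v=[-0.1000]
Step 2: x=[11.2402] v=[-0.1991]
Step 3: x=[11.1809] v=[-0.2965]
Step 4: x=[11.1026] v=[-0.3913]
Step 5: x=[11.0061] v=[-0.4827]
Step 6: x=[10.8921] v=[-0.5699]
Step 7: x=[10.7617] v=[-0.6522]
Step 8: x=[10.6159] v=[-0.7288]
Step 9: x=[10.4561] v=[-0.7991]
Step 10: x=[10.2836] v=[-0.8624]
Step 11: x=[10.1000] v=[-0.9182]
Step 12: x=[9.9068] v=[-0.9660]
Step 13: x=[9.7057] v=[-1.0054]
Step 14: x=[9.4985] v=[-1.0361]
Step 15: x=[9.2869] v=[-1.0578]
Step 16: x=[9.0728] v=[-1.0703]
Step 17: x=[8.8581] v=[-1.0735]
Step 18: x=[8.6446] v=[-1.0673]
Step 19: x=[8.4342] v=[-1.0518]
Step 20: x=[8.2288] v=[-1.0272]
Step 21: x=[8.0301] v=[-0.9937]
Step 22: x=[7.8398] v=[-0.9515]
Step 23: x=[7.6596] v=[-0.9011]
Step 24: x=[7.4910] v=[-0.8428]
Step 25: x=[7.3356] v=[-0.7772]
Step 26: x=[7.1946] v=[-0.7048]
Step 27: x=[7.0693] v=[-0.6263]
Step 28: x=[6.9608] v=[-0.5424]
Step 29: x=[6.8701] v=[-0.4537]
Step 30: x=[6.7979] v=[-0.3611]
Step 31: x=[6.7448] v=[-0.2654]
Step 32: x=[6.7113] v=[-0.1673]
Step 33: x=[6.6977] v=[-0.0678]
Step 34: x=[6.7042] v=[0.0323]
First v>=0 after going negative at step 34, time=6.8000

Answer: 6.8000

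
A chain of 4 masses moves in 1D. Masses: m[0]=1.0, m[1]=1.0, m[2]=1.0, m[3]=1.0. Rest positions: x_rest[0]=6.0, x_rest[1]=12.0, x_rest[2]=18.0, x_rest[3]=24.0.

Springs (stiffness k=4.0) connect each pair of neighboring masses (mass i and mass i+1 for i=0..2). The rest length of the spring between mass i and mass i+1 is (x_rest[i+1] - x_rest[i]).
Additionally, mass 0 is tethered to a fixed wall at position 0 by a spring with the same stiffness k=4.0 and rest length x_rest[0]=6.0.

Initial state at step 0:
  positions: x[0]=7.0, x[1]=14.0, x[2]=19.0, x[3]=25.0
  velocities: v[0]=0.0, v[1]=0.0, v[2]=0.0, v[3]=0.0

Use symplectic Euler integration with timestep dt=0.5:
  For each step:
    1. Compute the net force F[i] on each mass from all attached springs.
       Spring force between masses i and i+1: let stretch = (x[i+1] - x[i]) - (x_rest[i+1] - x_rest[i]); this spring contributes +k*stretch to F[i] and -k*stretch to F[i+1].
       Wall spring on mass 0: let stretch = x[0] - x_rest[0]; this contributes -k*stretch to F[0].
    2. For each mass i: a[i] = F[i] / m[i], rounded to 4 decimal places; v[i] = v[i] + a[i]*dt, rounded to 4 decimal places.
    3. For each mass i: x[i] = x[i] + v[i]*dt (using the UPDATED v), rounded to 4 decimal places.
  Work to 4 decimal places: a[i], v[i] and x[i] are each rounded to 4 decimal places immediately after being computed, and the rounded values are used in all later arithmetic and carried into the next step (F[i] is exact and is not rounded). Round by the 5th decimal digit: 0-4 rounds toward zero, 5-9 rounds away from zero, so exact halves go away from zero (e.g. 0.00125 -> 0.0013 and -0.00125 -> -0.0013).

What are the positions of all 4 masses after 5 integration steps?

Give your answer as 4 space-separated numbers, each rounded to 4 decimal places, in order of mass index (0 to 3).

Answer: 6.0000 13.0000 17.0000 23.0000

Derivation:
Step 0: x=[7.0000 14.0000 19.0000 25.0000] v=[0.0000 0.0000 0.0000 0.0000]
Step 1: x=[7.0000 12.0000 20.0000 25.0000] v=[0.0000 -4.0000 2.0000 0.0000]
Step 2: x=[5.0000 13.0000 18.0000 26.0000] v=[-4.0000 2.0000 -4.0000 2.0000]
Step 3: x=[6.0000 11.0000 19.0000 25.0000] v=[2.0000 -4.0000 2.0000 -2.0000]
Step 4: x=[6.0000 12.0000 18.0000 24.0000] v=[0.0000 2.0000 -2.0000 -2.0000]
Step 5: x=[6.0000 13.0000 17.0000 23.0000] v=[0.0000 2.0000 -2.0000 -2.0000]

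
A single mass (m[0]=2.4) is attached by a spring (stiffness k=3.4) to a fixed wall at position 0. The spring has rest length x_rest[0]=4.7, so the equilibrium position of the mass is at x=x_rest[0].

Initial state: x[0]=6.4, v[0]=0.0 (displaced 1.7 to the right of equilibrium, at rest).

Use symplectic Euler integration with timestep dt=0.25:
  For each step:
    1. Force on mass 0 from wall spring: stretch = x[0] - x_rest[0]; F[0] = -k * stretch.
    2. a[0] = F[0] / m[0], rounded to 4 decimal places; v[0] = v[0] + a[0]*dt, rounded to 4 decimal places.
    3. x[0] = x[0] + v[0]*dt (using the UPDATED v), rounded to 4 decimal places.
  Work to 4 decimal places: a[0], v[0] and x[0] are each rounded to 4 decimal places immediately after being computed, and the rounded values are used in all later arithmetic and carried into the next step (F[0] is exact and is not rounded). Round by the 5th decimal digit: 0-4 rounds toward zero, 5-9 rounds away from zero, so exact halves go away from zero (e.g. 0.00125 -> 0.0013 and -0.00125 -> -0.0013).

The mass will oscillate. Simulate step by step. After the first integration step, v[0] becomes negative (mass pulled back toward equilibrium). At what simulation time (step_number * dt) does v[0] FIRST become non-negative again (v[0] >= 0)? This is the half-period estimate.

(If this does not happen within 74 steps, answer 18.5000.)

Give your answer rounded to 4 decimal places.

Answer: 2.7500

Derivation:
Step 0: x=[6.4000] v=[0.0000]
Step 1: x=[6.2495] v=[-0.6021]
Step 2: x=[5.9618] v=[-1.1509]
Step 3: x=[5.5624] v=[-1.5978]
Step 4: x=[5.0866] v=[-1.9032]
Step 5: x=[4.5766] v=[-2.0401]
Step 6: x=[4.0775] v=[-1.9964]
Step 7: x=[3.6335] v=[-1.7759]
Step 8: x=[3.2840] v=[-1.3982]
Step 9: x=[3.0598] v=[-0.8967]
Step 10: x=[2.9809] v=[-0.3158]
Step 11: x=[3.0542] v=[0.2931]
First v>=0 after going negative at step 11, time=2.7500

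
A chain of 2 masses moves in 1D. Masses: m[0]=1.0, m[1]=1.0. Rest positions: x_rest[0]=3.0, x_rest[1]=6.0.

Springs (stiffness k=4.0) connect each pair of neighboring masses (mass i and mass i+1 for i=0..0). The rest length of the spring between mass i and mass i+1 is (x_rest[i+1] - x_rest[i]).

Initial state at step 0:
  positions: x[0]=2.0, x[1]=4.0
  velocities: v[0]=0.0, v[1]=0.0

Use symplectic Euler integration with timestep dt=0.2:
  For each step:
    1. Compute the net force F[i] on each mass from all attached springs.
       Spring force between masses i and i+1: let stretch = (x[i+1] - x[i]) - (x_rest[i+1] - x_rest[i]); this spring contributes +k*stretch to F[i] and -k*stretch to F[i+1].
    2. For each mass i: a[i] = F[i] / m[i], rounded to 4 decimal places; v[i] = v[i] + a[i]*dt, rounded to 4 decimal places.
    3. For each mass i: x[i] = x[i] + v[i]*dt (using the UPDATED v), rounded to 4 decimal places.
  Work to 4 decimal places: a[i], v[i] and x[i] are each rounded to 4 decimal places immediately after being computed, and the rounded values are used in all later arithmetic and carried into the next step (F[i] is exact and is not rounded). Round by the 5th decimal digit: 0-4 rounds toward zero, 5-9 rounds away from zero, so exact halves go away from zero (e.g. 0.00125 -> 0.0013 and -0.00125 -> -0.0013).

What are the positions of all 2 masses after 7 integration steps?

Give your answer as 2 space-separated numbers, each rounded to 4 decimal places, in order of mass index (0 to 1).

Answer: 1.2917 4.7083

Derivation:
Step 0: x=[2.0000 4.0000] v=[0.0000 0.0000]
Step 1: x=[1.8400 4.1600] v=[-0.8000 0.8000]
Step 2: x=[1.5712 4.4288] v=[-1.3440 1.3440]
Step 3: x=[1.2796 4.7204] v=[-1.4579 1.4579]
Step 4: x=[1.0585 4.9415] v=[-1.1053 1.1053]
Step 5: x=[0.9787 5.0213] v=[-0.3989 0.3989]
Step 6: x=[1.0657 4.9343] v=[0.4352 -0.4352]
Step 7: x=[1.2917 4.7083] v=[1.1301 -1.1301]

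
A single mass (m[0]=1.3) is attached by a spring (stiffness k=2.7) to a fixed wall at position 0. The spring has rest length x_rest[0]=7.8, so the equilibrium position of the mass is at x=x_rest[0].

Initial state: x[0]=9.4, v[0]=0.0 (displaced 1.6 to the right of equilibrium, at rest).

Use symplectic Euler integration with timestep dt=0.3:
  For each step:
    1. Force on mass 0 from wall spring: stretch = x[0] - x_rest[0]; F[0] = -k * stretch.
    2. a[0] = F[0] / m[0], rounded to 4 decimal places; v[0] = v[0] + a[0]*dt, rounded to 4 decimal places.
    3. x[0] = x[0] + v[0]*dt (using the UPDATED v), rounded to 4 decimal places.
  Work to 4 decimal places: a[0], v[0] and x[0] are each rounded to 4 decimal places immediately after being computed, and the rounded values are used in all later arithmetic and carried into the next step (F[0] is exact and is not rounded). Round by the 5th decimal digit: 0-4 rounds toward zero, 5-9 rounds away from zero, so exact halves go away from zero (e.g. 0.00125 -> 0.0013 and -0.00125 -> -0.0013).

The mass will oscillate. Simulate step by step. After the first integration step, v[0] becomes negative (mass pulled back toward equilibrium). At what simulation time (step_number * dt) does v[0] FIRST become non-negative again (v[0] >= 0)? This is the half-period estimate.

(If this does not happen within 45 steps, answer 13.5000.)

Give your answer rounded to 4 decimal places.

Answer: 2.4000

Derivation:
Step 0: x=[9.4000] v=[0.0000]
Step 1: x=[9.1009] v=[-0.9969]
Step 2: x=[8.5587] v=[-1.8075]
Step 3: x=[7.8746] v=[-2.2802]
Step 4: x=[7.1766] v=[-2.3267]
Step 5: x=[6.5951] v=[-1.9383]
Step 6: x=[6.2388] v=[-1.1876]
Step 7: x=[6.1743] v=[-0.2149]
Step 8: x=[6.4137] v=[0.7981]
First v>=0 after going negative at step 8, time=2.4000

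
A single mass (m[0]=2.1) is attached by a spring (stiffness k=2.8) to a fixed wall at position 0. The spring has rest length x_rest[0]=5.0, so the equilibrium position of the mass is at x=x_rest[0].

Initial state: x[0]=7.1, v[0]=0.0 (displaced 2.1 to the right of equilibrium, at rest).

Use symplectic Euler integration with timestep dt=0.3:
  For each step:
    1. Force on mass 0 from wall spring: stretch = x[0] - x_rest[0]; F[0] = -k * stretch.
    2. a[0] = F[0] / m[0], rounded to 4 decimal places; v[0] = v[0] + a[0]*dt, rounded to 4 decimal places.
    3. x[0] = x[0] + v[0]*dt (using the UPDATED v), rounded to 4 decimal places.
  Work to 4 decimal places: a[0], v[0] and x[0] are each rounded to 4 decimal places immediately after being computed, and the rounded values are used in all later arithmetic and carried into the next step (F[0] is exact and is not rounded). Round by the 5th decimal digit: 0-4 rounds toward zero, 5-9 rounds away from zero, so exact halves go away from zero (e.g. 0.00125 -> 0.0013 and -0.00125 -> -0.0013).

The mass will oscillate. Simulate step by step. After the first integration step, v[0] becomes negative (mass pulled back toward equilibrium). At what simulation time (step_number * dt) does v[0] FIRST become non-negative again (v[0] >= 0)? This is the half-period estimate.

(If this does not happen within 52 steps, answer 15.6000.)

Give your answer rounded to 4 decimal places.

Step 0: x=[7.1000] v=[0.0000]
Step 1: x=[6.8480] v=[-0.8400]
Step 2: x=[6.3742] v=[-1.5792]
Step 3: x=[5.7355] v=[-2.1289]
Step 4: x=[5.0086] v=[-2.4231]
Step 5: x=[4.2806] v=[-2.4266]
Step 6: x=[3.6390] v=[-2.1388]
Step 7: x=[3.1607] v=[-1.5944]
Step 8: x=[2.9031] v=[-0.8587]
Step 9: x=[2.8971] v=[-0.0199]
Step 10: x=[3.1435] v=[0.8213]
First v>=0 after going negative at step 10, time=3.0000

Answer: 3.0000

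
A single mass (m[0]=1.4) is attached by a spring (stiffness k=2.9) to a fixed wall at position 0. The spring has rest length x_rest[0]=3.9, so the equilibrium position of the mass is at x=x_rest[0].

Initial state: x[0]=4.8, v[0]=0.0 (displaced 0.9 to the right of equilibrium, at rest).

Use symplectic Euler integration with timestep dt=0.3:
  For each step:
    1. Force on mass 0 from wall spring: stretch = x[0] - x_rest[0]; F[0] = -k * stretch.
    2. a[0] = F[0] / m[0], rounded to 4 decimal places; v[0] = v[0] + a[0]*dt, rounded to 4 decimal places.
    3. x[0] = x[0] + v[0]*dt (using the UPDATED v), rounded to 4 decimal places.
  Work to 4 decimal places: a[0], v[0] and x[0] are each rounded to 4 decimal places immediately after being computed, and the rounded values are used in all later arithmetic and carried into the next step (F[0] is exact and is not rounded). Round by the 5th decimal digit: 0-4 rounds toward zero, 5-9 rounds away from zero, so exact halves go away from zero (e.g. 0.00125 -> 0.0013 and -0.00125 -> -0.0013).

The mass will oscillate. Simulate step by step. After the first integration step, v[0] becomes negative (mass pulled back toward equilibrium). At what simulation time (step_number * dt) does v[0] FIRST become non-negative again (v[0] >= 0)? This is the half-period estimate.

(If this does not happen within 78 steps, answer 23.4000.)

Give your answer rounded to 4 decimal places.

Step 0: x=[4.8000] v=[0.0000]
Step 1: x=[4.6322] v=[-0.5593]
Step 2: x=[4.3279] v=[-1.0143]
Step 3: x=[3.9438] v=[-1.2802]
Step 4: x=[3.5516] v=[-1.3074]
Step 5: x=[3.2243] v=[-1.0909]
Step 6: x=[3.0230] v=[-0.6710]
Step 7: x=[2.9852] v=[-0.1260]
Step 8: x=[3.1180] v=[0.4425]
First v>=0 after going negative at step 8, time=2.4000

Answer: 2.4000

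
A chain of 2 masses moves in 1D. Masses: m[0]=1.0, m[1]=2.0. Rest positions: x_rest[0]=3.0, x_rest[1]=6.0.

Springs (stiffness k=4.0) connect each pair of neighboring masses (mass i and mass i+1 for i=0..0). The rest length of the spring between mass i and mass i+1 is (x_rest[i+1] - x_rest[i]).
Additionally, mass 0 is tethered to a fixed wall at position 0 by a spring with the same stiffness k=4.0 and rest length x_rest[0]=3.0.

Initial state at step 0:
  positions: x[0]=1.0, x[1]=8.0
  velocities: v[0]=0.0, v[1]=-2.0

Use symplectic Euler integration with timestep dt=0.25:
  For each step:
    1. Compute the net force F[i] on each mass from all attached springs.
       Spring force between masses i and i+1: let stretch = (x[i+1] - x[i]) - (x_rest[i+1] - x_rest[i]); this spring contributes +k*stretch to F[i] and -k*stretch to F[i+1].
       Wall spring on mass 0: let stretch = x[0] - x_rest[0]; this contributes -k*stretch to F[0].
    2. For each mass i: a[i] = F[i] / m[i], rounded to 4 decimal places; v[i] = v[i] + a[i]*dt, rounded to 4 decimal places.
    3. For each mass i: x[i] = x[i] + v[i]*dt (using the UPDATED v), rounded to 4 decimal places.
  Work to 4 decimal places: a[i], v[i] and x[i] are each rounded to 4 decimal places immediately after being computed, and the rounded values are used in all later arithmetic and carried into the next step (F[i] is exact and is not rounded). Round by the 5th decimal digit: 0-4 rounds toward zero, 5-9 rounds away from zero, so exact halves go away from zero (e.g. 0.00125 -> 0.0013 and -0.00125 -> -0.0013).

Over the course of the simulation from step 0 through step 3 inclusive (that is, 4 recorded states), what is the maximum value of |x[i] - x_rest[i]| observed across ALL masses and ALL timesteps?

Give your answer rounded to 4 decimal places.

Step 0: x=[1.0000 8.0000] v=[0.0000 -2.0000]
Step 1: x=[2.5000 7.0000] v=[6.0000 -4.0000]
Step 2: x=[4.5000 5.8125] v=[8.0000 -4.7500]
Step 3: x=[5.7031 4.8359] v=[4.8125 -3.9063]
Max displacement = 2.7031

Answer: 2.7031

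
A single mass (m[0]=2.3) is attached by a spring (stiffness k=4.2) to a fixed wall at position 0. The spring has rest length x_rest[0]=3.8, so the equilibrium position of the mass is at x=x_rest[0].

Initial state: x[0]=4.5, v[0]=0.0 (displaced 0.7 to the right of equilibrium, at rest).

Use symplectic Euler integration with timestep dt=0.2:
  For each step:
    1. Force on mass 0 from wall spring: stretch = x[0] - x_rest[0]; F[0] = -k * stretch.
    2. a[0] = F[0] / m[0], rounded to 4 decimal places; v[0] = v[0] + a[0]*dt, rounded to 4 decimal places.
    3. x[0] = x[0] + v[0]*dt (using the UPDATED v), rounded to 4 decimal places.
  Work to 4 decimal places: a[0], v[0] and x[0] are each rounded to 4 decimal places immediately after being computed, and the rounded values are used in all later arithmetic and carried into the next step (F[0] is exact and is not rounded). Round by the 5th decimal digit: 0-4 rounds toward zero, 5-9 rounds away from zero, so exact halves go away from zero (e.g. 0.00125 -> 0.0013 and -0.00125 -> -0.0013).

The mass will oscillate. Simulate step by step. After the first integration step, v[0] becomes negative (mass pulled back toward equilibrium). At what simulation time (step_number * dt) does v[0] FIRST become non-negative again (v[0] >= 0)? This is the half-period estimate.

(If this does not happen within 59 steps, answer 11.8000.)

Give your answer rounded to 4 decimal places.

Answer: 2.4000

Derivation:
Step 0: x=[4.5000] v=[0.0000]
Step 1: x=[4.4489] v=[-0.2557]
Step 2: x=[4.3504] v=[-0.4927]
Step 3: x=[4.2117] v=[-0.6937]
Step 4: x=[4.0429] v=[-0.8441]
Step 5: x=[3.8563] v=[-0.9328]
Step 6: x=[3.6656] v=[-0.9534]
Step 7: x=[3.4847] v=[-0.9043]
Step 8: x=[3.3269] v=[-0.7891]
Step 9: x=[3.2036] v=[-0.6163]
Step 10: x=[3.1239] v=[-0.3985]
Step 11: x=[3.0936] v=[-0.1516]
Step 12: x=[3.1149] v=[0.1064]
First v>=0 after going negative at step 12, time=2.4000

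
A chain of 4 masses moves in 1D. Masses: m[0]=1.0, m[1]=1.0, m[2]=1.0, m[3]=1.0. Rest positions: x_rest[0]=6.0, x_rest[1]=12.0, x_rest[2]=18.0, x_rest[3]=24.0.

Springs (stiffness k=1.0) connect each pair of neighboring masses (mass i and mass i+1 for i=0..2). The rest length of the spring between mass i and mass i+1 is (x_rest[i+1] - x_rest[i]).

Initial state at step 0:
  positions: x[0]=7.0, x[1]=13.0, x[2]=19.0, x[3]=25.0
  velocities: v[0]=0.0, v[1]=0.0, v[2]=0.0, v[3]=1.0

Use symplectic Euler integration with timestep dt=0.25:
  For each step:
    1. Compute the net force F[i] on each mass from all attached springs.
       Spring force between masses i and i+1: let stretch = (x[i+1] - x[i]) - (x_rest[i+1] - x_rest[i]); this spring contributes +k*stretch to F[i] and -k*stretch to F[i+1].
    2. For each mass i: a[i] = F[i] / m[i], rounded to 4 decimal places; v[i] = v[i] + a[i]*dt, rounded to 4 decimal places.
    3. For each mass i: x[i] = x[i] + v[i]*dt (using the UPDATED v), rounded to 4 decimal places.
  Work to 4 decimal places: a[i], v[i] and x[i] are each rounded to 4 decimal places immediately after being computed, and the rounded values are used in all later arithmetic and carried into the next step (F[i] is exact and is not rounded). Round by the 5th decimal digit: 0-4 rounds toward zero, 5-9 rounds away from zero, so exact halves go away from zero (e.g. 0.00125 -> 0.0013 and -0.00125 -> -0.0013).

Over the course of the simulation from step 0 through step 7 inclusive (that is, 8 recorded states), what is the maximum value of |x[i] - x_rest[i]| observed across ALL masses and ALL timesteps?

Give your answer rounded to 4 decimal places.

Step 0: x=[7.0000 13.0000 19.0000 25.0000] v=[0.0000 0.0000 0.0000 1.0000]
Step 1: x=[7.0000 13.0000 19.0000 25.2500] v=[0.0000 0.0000 0.0000 1.0000]
Step 2: x=[7.0000 13.0000 19.0156 25.4844] v=[0.0000 0.0000 0.0625 0.9375]
Step 3: x=[7.0000 13.0010 19.0596 25.6895] v=[0.0000 0.0039 0.1758 0.8203]
Step 4: x=[7.0001 13.0056 19.1393 25.8552] v=[0.0003 0.0183 0.3186 0.6628]
Step 5: x=[7.0005 13.0182 19.2554 25.9762] v=[0.0017 0.0504 0.4642 0.4838]
Step 6: x=[7.0020 13.0445 19.4017 26.0521] v=[0.0061 0.1053 0.5851 0.3036]
Step 7: x=[7.0062 13.0905 19.5663 26.0874] v=[0.0167 0.1840 0.6584 0.1410]
Max displacement = 2.0874

Answer: 2.0874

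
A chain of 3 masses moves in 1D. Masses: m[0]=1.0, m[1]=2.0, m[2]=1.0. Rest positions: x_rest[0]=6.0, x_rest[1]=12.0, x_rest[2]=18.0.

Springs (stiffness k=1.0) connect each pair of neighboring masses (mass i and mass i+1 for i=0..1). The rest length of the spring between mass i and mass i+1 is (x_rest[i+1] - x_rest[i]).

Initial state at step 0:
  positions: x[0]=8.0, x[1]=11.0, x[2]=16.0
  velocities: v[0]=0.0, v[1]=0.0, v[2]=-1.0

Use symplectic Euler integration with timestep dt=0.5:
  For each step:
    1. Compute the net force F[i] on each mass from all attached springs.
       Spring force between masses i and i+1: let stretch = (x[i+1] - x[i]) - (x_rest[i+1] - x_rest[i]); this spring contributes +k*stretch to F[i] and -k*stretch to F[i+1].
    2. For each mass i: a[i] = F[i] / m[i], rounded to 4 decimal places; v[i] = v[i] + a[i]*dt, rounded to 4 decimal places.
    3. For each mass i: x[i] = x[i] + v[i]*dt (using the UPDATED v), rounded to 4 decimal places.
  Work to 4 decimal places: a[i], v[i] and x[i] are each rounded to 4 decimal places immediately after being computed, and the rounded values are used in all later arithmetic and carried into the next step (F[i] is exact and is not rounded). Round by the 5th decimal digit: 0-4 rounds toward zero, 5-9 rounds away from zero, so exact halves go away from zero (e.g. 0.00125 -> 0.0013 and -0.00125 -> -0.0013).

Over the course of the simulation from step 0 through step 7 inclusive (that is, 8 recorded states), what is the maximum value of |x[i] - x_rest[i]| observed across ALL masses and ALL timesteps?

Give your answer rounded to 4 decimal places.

Step 0: x=[8.0000 11.0000 16.0000] v=[0.0000 0.0000 -1.0000]
Step 1: x=[7.2500 11.2500 15.7500] v=[-1.5000 0.5000 -0.5000]
Step 2: x=[6.0000 11.5625 15.8750] v=[-2.5000 0.6250 0.2500]
Step 3: x=[4.6406 11.7188 16.4219] v=[-2.7188 0.3125 1.0938]
Step 4: x=[3.5508 11.5782 17.2931] v=[-2.1797 -0.2813 1.7423]
Step 5: x=[2.9678 11.1485 18.2356] v=[-1.1660 -0.8595 1.8849]
Step 6: x=[2.9300 10.5821 18.9063] v=[-0.0757 -1.1329 1.3414]
Step 7: x=[3.3052 10.0997 18.9960] v=[0.7504 -0.9649 0.1793]
Max displacement = 3.0700

Answer: 3.0700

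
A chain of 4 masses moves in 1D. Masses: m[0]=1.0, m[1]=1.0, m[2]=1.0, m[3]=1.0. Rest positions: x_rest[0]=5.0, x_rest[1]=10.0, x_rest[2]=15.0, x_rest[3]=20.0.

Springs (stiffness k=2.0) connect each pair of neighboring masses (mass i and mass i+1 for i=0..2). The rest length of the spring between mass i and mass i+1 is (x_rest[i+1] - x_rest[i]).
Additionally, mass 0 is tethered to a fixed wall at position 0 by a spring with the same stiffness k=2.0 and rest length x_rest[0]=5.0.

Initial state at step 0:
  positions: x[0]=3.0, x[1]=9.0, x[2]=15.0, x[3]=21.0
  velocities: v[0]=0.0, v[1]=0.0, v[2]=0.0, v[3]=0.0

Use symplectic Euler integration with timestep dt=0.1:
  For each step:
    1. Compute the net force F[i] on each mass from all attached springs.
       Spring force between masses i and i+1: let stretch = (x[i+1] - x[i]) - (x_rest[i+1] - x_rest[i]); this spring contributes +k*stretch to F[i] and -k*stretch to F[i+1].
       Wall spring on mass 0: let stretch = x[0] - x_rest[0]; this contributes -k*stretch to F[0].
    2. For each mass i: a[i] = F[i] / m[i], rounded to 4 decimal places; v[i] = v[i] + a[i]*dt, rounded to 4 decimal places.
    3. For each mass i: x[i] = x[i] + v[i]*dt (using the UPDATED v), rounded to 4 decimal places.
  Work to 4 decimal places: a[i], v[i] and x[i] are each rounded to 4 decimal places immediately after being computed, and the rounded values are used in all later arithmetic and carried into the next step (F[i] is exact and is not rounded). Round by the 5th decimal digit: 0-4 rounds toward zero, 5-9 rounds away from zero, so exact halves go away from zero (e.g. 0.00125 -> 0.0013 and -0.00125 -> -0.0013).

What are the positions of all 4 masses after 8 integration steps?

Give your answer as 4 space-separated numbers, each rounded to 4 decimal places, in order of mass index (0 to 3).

Step 0: x=[3.0000 9.0000 15.0000 21.0000] v=[0.0000 0.0000 0.0000 0.0000]
Step 1: x=[3.0600 9.0000 15.0000 20.9800] v=[0.6000 0.0000 0.0000 -0.2000]
Step 2: x=[3.1776 9.0012 14.9996 20.9404] v=[1.1760 0.0120 -0.0040 -0.3960]
Step 3: x=[3.3481 9.0059 14.9981 20.8820] v=[1.7052 0.0470 -0.0155 -0.5842]
Step 4: x=[3.5648 9.0173 14.9944 20.8059] v=[2.1671 0.1139 -0.0372 -0.7610]
Step 5: x=[3.8193 9.0392 14.9874 20.7136] v=[2.5446 0.2188 -0.0703 -0.9233]
Step 6: x=[4.1018 9.0757 14.9759 20.6068] v=[2.8247 0.3645 -0.1147 -1.0685]
Step 7: x=[4.4017 9.1307 14.9590 20.4873] v=[2.9991 0.5498 -0.1686 -1.1947]
Step 8: x=[4.7082 9.2077 14.9361 20.3573] v=[3.0646 0.7697 -0.2286 -1.3004]

Answer: 4.7082 9.2077 14.9361 20.3573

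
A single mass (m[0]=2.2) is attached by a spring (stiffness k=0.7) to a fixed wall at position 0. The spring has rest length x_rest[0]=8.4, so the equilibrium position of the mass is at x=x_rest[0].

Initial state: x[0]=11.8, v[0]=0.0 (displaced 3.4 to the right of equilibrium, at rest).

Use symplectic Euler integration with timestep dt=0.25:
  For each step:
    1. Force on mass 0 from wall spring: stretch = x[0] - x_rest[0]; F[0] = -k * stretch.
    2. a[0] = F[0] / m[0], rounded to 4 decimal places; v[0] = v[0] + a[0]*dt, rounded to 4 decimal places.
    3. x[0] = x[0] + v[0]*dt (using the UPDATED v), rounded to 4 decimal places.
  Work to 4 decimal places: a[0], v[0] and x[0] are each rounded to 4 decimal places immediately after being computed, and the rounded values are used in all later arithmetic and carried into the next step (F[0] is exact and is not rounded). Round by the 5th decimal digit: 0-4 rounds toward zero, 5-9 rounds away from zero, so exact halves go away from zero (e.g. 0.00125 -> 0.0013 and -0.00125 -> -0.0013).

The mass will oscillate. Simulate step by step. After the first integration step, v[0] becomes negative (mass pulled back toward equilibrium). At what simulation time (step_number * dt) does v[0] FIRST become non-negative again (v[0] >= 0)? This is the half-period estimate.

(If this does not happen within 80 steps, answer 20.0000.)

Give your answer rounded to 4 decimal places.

Step 0: x=[11.8000] v=[0.0000]
Step 1: x=[11.7324] v=[-0.2705]
Step 2: x=[11.5985] v=[-0.5356]
Step 3: x=[11.4010] v=[-0.7900]
Step 4: x=[11.1438] v=[-1.0287]
Step 5: x=[10.8321] v=[-1.2470]
Step 6: x=[10.4720] v=[-1.4405]
Step 7: x=[10.0707] v=[-1.6053]
Step 8: x=[9.6362] v=[-1.7382]
Step 9: x=[9.1771] v=[-1.8365]
Step 10: x=[8.7025] v=[-1.8983]
Step 11: x=[8.2219] v=[-1.9224]
Step 12: x=[7.7449] v=[-1.9082]
Step 13: x=[7.2809] v=[-1.8561]
Step 14: x=[6.8391] v=[-1.7671]
Step 15: x=[6.4284] v=[-1.6429]
Step 16: x=[6.0569] v=[-1.4861]
Step 17: x=[5.7320] v=[-1.2997]
Step 18: x=[5.4601] v=[-1.0875]
Step 19: x=[5.2467] v=[-0.8537]
Step 20: x=[5.0960] v=[-0.6029]
Step 21: x=[5.0110] v=[-0.3401]
Step 22: x=[4.9934] v=[-0.0705]
Step 23: x=[5.0435] v=[0.2005]
First v>=0 after going negative at step 23, time=5.7500

Answer: 5.7500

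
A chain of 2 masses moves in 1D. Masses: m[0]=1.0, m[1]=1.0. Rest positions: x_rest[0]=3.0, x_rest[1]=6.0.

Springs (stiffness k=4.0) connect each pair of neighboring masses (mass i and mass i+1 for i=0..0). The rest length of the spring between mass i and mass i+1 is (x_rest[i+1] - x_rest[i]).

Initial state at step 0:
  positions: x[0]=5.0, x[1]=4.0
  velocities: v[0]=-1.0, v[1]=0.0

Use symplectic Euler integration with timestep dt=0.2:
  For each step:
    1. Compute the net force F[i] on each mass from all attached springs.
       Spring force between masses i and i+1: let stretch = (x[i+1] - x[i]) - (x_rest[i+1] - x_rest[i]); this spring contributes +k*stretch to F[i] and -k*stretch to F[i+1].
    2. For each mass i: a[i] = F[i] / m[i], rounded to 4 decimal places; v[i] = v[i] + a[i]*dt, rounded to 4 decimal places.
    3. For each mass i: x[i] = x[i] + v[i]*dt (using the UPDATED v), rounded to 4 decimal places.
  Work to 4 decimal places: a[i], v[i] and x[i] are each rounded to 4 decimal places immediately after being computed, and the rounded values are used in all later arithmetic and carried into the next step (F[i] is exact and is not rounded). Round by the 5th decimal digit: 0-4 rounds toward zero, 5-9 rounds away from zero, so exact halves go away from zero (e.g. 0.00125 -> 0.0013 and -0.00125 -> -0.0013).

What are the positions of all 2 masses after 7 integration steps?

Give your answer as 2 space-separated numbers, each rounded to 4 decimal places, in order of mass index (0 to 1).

Answer: 1.6081 5.9919

Derivation:
Step 0: x=[5.0000 4.0000] v=[-1.0000 0.0000]
Step 1: x=[4.1600 4.6400] v=[-4.2000 3.2000]
Step 2: x=[2.9168 5.6832] v=[-6.2160 5.2160]
Step 3: x=[1.6362 6.7638] v=[-6.4029 5.4029]
Step 4: x=[0.6960 7.5040] v=[-4.7008 3.7008]
Step 5: x=[0.3651 7.6349] v=[-1.6544 0.6544]
Step 6: x=[0.7174 7.0826] v=[1.7614 -2.7614]
Step 7: x=[1.6081 5.9919] v=[4.4536 -5.4536]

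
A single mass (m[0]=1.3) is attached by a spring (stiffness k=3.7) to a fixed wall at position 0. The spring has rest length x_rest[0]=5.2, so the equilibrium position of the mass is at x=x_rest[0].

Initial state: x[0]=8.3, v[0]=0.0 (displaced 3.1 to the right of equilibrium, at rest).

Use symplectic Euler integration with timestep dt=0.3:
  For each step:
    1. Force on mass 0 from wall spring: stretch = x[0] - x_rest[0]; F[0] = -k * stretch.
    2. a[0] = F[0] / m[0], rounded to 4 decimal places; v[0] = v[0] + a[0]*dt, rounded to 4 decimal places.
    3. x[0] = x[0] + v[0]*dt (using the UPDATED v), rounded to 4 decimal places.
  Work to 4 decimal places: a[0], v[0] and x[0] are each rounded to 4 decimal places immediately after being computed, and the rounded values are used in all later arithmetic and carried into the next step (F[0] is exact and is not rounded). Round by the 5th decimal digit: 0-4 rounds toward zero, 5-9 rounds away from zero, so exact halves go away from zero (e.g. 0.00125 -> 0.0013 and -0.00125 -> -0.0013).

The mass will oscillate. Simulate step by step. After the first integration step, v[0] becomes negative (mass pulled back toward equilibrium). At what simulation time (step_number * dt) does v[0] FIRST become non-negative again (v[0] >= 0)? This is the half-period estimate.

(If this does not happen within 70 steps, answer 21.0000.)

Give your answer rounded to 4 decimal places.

Answer: 2.1000

Derivation:
Step 0: x=[8.3000] v=[0.0000]
Step 1: x=[7.5059] v=[-2.6469]
Step 2: x=[6.1212] v=[-4.6158]
Step 3: x=[4.5005] v=[-5.4024]
Step 4: x=[3.0590] v=[-4.8051]
Step 5: x=[2.1659] v=[-2.9770]
Step 6: x=[2.0500] v=[-0.3864]
Step 7: x=[2.7410] v=[2.3032]
First v>=0 after going negative at step 7, time=2.1000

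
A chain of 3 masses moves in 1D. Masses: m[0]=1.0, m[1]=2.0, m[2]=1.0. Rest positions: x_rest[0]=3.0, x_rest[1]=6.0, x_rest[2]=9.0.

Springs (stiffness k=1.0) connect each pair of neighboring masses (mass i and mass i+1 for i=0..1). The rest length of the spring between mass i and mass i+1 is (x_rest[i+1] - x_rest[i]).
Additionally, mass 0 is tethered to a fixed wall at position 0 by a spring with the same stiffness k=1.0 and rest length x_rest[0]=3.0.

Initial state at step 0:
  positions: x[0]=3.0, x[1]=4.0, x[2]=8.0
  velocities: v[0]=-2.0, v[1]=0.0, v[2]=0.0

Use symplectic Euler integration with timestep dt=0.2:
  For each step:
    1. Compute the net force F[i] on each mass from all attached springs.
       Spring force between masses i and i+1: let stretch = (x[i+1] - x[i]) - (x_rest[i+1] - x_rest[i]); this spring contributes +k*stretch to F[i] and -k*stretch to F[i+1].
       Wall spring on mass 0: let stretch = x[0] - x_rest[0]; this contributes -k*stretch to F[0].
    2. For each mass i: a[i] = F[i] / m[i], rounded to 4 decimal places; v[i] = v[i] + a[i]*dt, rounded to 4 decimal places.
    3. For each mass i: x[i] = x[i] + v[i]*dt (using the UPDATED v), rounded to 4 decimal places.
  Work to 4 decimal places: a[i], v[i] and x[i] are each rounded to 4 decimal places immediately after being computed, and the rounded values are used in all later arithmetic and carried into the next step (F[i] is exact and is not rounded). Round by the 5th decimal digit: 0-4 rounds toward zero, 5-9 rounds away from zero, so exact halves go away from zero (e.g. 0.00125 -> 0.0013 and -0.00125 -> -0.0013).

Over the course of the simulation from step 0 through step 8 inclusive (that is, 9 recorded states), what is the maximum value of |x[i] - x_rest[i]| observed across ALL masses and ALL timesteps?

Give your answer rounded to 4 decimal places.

Answer: 2.6452

Derivation:
Step 0: x=[3.0000 4.0000 8.0000] v=[-2.0000 0.0000 0.0000]
Step 1: x=[2.5200 4.0600 7.9600] v=[-2.4000 0.3000 -0.2000]
Step 2: x=[2.0008 4.1672 7.8840] v=[-2.5960 0.5360 -0.3800]
Step 3: x=[1.4882 4.3054 7.7793] v=[-2.5629 0.6910 -0.5234]
Step 4: x=[1.0288 4.4567 7.6557] v=[-2.2971 0.7567 -0.6182]
Step 5: x=[0.6653 4.6035 7.5241] v=[-1.8173 0.7338 -0.6580]
Step 6: x=[0.4328 4.7299 7.3957] v=[-1.1627 0.6320 -0.6421]
Step 7: x=[0.3548 4.8237 7.2806] v=[-0.3898 0.4689 -0.5753]
Step 8: x=[0.4414 4.8772 7.1873] v=[0.4330 0.2677 -0.4667]
Max displacement = 2.6452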